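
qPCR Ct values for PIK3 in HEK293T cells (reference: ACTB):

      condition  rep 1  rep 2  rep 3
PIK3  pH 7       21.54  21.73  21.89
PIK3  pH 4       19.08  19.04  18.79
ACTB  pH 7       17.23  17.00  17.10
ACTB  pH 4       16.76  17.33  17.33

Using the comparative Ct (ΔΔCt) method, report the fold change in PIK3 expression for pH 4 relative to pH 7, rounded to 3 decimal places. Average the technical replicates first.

Mean Ct: PIK3 pH 7 21.720; PIK3 pH 4 18.970; ACTB pH 7 17.110; ACTB pH 4 17.140
ΔCt(pH 7) = 21.720 − 17.110 = 4.610
ΔCt(pH 4) = 18.970 − 17.140 = 1.830
ΔΔCt = 1.830 − 4.610 = -2.780
Fold change = 2^(−(-2.780)) = 2^2.780 = 6.8685

6.869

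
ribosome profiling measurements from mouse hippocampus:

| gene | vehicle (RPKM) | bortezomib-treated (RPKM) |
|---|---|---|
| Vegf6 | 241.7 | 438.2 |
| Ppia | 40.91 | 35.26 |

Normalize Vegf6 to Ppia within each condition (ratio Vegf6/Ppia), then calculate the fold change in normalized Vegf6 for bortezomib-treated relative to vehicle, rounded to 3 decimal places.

2.104

Vegf6/Ppia (vehicle) = 241.7 / 40.91 = 5.9081
Vegf6/Ppia (bortezomib-treated) = 438.2 / 35.26 = 12.428
Fold change = 12.428 / 5.9081 = 2.1035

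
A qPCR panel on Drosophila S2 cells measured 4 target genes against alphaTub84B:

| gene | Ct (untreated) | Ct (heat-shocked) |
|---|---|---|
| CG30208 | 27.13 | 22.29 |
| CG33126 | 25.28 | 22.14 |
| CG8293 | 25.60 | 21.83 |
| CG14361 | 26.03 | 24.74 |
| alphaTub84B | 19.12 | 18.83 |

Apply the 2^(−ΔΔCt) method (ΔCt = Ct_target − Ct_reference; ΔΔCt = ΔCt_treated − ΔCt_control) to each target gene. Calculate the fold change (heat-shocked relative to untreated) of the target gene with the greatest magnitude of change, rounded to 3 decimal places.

23.425

CG30208: ΔΔCt = (22.29−18.83) − (27.13−19.12) = 3.46 − 8.01 = -4.55; fold change = 2^4.55 = 23.425
CG33126: ΔΔCt = (22.14−18.83) − (25.28−19.12) = 3.31 − 6.16 = -2.85; fold change = 2^2.85 = 7.210
CG8293: ΔΔCt = (21.83−18.83) − (25.60−19.12) = 3.00 − 6.48 = -3.48; fold change = 2^3.48 = 11.158
CG14361: ΔΔCt = (24.74−18.83) − (26.03−19.12) = 5.91 − 6.91 = -1.00; fold change = 2^1.00 = 2.000
CG30208 has the largest |ΔΔCt| = 4.55.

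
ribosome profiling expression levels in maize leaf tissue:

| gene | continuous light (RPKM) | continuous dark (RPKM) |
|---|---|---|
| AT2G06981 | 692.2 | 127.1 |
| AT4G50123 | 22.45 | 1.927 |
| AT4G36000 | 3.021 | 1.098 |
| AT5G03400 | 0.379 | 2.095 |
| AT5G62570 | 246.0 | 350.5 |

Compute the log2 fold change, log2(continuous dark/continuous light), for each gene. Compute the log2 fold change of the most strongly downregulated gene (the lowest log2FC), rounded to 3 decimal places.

-3.542

log2(127.1/692.2) = -2.445  (AT2G06981)
log2(1.927/22.45) = -3.542  (AT4G50123)
log2(1.098/3.021) = -1.460  (AT4G36000)
log2(2.095/0.379) = 2.467  (AT5G03400)
log2(350.5/246.0) = 0.511  (AT5G62570)
AT4G50123 is most strongly downregulated.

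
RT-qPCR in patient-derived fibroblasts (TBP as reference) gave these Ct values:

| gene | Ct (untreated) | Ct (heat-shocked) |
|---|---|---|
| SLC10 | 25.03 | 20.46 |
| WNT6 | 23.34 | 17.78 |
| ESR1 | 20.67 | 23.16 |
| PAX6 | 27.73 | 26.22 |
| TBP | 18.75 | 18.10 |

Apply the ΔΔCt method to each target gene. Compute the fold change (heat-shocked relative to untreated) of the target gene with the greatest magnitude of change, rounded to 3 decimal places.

30.065

SLC10: ΔΔCt = (20.46−18.10) − (25.03−18.75) = 2.36 − 6.28 = -3.92; fold change = 2^3.92 = 15.137
WNT6: ΔΔCt = (17.78−18.10) − (23.34−18.75) = -0.32 − 4.59 = -4.91; fold change = 2^4.91 = 30.065
ESR1: ΔΔCt = (23.16−18.10) − (20.67−18.75) = 5.06 − 1.92 = 3.14; fold change = 2^-3.14 = 0.113
PAX6: ΔΔCt = (26.22−18.10) − (27.73−18.75) = 8.12 − 8.98 = -0.86; fold change = 2^0.86 = 1.815
WNT6 has the largest |ΔΔCt| = 4.91.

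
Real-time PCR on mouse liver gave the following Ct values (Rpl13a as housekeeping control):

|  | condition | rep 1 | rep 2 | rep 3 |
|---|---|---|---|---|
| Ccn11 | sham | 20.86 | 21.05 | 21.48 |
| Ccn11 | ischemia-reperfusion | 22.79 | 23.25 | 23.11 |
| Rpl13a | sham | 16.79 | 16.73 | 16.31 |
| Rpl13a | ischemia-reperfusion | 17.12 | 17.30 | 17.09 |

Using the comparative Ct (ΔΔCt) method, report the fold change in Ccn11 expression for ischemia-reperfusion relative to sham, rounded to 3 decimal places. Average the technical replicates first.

0.390

Mean Ct: Ccn11 sham 21.130; Ccn11 ischemia-reperfusion 23.050; Rpl13a sham 16.610; Rpl13a ischemia-reperfusion 17.170
ΔCt(sham) = 21.130 − 16.610 = 4.520
ΔCt(ischemia-reperfusion) = 23.050 − 17.170 = 5.880
ΔΔCt = 5.880 − 4.520 = 1.360
Fold change = 2^(−1.360) = 0.3896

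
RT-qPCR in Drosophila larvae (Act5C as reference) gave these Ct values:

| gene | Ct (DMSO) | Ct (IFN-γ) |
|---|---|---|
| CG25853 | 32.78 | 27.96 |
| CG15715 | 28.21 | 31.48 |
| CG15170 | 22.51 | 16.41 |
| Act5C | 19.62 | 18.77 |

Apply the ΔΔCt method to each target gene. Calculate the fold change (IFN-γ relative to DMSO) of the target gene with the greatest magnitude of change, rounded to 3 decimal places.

38.055

CG25853: ΔΔCt = (27.96−18.77) − (32.78−19.62) = 9.19 − 13.16 = -3.97; fold change = 2^3.97 = 15.671
CG15715: ΔΔCt = (31.48−18.77) − (28.21−19.62) = 12.71 − 8.59 = 4.12; fold change = 2^-4.12 = 0.058
CG15170: ΔΔCt = (16.41−18.77) − (22.51−19.62) = -2.36 − 2.89 = -5.25; fold change = 2^5.25 = 38.055
CG15170 has the largest |ΔΔCt| = 5.25.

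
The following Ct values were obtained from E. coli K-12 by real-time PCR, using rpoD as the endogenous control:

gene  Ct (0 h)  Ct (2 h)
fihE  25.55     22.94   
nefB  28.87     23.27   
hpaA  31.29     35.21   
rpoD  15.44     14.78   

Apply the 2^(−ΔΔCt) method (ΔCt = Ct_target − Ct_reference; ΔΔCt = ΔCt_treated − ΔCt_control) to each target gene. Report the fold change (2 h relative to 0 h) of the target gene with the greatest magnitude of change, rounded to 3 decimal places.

30.696

fihE: ΔΔCt = (22.94−14.78) − (25.55−15.44) = 8.16 − 10.11 = -1.95; fold change = 2^1.95 = 3.864
nefB: ΔΔCt = (23.27−14.78) − (28.87−15.44) = 8.49 − 13.43 = -4.94; fold change = 2^4.94 = 30.696
hpaA: ΔΔCt = (35.21−14.78) − (31.29−15.44) = 20.43 − 15.85 = 4.58; fold change = 2^-4.58 = 0.042
nefB has the largest |ΔΔCt| = 4.94.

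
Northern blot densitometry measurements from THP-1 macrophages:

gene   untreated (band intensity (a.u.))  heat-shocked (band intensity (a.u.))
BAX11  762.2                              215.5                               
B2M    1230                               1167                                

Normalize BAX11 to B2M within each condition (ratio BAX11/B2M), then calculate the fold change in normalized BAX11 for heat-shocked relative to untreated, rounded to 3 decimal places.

0.298

BAX11/B2M (untreated) = 762.2 / 1230 = 0.61967
BAX11/B2M (heat-shocked) = 215.5 / 1167 = 0.18466
Fold change = 0.18466 / 0.61967 = 0.2980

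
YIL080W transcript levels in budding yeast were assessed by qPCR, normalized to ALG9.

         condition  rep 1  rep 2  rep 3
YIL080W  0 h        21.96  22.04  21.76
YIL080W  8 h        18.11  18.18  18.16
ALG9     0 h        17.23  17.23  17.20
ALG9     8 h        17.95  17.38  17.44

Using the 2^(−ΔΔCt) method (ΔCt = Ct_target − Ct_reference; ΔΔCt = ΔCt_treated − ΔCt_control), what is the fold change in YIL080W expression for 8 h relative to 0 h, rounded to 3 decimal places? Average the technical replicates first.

Mean Ct: YIL080W 0 h 21.920; YIL080W 8 h 18.150; ALG9 0 h 17.220; ALG9 8 h 17.590
ΔCt(0 h) = 21.920 − 17.220 = 4.700
ΔCt(8 h) = 18.150 − 17.590 = 0.560
ΔΔCt = 0.560 − 4.700 = -4.140
Fold change = 2^(−(-4.140)) = 2^4.140 = 17.6305

17.630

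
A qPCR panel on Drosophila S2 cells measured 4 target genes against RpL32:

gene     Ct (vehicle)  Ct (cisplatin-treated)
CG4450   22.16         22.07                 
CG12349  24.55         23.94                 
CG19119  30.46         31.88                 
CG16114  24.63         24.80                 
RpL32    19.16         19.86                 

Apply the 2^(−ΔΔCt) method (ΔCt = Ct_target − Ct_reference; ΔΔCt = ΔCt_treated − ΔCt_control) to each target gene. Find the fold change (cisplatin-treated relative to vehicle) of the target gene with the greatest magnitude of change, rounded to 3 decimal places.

CG4450: ΔΔCt = (22.07−19.86) − (22.16−19.16) = 2.21 − 3.00 = -0.79; fold change = 2^0.79 = 1.729
CG12349: ΔΔCt = (23.94−19.86) − (24.55−19.16) = 4.08 − 5.39 = -1.31; fold change = 2^1.31 = 2.479
CG19119: ΔΔCt = (31.88−19.86) − (30.46−19.16) = 12.02 − 11.30 = 0.72; fold change = 2^-0.72 = 0.607
CG16114: ΔΔCt = (24.80−19.86) − (24.63−19.16) = 4.94 − 5.47 = -0.53; fold change = 2^0.53 = 1.444
CG12349 has the largest |ΔΔCt| = 1.31.

2.479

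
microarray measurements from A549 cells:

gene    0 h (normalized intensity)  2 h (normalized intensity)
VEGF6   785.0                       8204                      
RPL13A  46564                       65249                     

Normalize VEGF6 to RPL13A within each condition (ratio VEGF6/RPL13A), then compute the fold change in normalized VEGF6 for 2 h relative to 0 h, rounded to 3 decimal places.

VEGF6/RPL13A (0 h) = 785.0 / 46564 = 0.016859
VEGF6/RPL13A (2 h) = 8204 / 65249 = 0.12573
Fold change = 0.12573 / 0.016859 = 7.4582

7.458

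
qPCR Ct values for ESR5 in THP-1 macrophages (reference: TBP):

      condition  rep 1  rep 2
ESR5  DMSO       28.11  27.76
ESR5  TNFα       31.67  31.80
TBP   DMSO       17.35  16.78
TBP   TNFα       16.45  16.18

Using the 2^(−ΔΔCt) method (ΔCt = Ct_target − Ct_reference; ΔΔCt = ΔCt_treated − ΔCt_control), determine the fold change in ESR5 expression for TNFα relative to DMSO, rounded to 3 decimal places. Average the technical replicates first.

Mean Ct: ESR5 DMSO 27.935; ESR5 TNFα 31.735; TBP DMSO 17.065; TBP TNFα 16.315
ΔCt(DMSO) = 27.935 − 17.065 = 10.870
ΔCt(TNFα) = 31.735 − 16.315 = 15.420
ΔΔCt = 15.420 − 10.870 = 4.550
Fold change = 2^(−4.550) = 0.0427

0.043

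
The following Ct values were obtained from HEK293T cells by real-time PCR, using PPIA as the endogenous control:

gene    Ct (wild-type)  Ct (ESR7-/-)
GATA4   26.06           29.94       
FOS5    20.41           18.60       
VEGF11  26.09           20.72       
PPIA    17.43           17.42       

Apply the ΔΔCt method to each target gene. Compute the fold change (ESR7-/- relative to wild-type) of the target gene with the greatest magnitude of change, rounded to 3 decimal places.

41.070

GATA4: ΔΔCt = (29.94−17.42) − (26.06−17.43) = 12.52 − 8.63 = 3.89; fold change = 2^-3.89 = 0.067
FOS5: ΔΔCt = (18.60−17.42) − (20.41−17.43) = 1.18 − 2.98 = -1.80; fold change = 2^1.80 = 3.482
VEGF11: ΔΔCt = (20.72−17.42) − (26.09−17.43) = 3.30 − 8.66 = -5.36; fold change = 2^5.36 = 41.070
VEGF11 has the largest |ΔΔCt| = 5.36.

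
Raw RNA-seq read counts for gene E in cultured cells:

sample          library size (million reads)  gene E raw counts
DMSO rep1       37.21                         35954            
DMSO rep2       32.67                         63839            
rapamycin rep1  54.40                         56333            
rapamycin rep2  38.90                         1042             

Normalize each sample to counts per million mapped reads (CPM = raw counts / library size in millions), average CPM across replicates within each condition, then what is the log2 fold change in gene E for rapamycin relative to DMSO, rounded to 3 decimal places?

CPM(DMSO rep1) = 35954 / 37.21 = 966.2456
CPM(DMSO rep2) = 63839 / 32.67 = 1954.0557
CPM(rapamycin rep1) = 56333 / 54.40 = 1035.5331
CPM(rapamycin rep2) = 1042 / 38.90 = 26.7866
mean CPM(DMSO) = 1460.1507; mean CPM(rapamycin) = 531.1599
Fold change = 531.1599 / 1460.1507 = 0.36377
log2(0.36377) = -1.4589

-1.459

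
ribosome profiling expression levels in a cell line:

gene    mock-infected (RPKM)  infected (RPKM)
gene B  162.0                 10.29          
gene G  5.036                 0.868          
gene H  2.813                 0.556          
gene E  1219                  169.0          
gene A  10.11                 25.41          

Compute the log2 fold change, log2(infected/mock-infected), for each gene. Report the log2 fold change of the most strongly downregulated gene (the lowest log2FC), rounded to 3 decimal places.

-3.977

log2(10.29/162.0) = -3.977  (gene B)
log2(0.868/5.036) = -2.537  (gene G)
log2(0.556/2.813) = -2.339  (gene H)
log2(169.0/1219) = -2.851  (gene E)
log2(25.41/10.11) = 1.330  (gene A)
gene B is most strongly downregulated.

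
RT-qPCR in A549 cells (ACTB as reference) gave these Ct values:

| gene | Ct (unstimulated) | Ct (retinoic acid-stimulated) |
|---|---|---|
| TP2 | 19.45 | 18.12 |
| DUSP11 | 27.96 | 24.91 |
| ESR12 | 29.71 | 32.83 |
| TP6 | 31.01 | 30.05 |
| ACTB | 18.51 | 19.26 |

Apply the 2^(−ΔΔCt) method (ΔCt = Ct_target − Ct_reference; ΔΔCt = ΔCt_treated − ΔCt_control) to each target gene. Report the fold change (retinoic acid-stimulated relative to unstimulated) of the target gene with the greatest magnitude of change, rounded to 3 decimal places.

13.929

TP2: ΔΔCt = (18.12−19.26) − (19.45−18.51) = -1.14 − 0.94 = -2.08; fold change = 2^2.08 = 4.228
DUSP11: ΔΔCt = (24.91−19.26) − (27.96−18.51) = 5.65 − 9.45 = -3.80; fold change = 2^3.80 = 13.929
ESR12: ΔΔCt = (32.83−19.26) − (29.71−18.51) = 13.57 − 11.20 = 2.37; fold change = 2^-2.37 = 0.193
TP6: ΔΔCt = (30.05−19.26) − (31.01−18.51) = 10.79 − 12.50 = -1.71; fold change = 2^1.71 = 3.272
DUSP11 has the largest |ΔΔCt| = 3.80.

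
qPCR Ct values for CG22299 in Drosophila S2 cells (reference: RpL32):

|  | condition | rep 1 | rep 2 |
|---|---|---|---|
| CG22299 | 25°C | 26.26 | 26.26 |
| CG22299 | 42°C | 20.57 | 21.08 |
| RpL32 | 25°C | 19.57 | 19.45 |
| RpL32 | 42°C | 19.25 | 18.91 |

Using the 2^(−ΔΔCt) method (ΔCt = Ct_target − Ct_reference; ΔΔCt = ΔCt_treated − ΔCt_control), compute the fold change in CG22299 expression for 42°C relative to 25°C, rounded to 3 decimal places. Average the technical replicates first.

Mean Ct: CG22299 25°C 26.260; CG22299 42°C 20.825; RpL32 25°C 19.510; RpL32 42°C 19.080
ΔCt(25°C) = 26.260 − 19.510 = 6.750
ΔCt(42°C) = 20.825 − 19.080 = 1.745
ΔΔCt = 1.745 − 6.750 = -5.005
Fold change = 2^(−(-5.005)) = 2^5.005 = 32.1111

32.111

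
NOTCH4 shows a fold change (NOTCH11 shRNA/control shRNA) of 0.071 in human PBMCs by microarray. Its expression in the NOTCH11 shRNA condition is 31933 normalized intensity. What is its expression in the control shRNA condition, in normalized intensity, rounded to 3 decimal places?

control shRNA expression = 31933 / 0.071 = 449760.563

449760.563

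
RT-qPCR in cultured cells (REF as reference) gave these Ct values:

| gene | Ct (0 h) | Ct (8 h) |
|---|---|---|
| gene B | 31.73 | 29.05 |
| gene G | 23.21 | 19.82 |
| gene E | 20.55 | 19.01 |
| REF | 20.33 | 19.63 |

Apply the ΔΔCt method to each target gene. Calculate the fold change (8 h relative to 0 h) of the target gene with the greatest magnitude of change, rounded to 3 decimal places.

6.453

gene B: ΔΔCt = (29.05−19.63) − (31.73−20.33) = 9.42 − 11.40 = -1.98; fold change = 2^1.98 = 3.945
gene G: ΔΔCt = (19.82−19.63) − (23.21−20.33) = 0.19 − 2.88 = -2.69; fold change = 2^2.69 = 6.453
gene E: ΔΔCt = (19.01−19.63) − (20.55−20.33) = -0.62 − 0.22 = -0.84; fold change = 2^0.84 = 1.790
gene G has the largest |ΔΔCt| = 2.69.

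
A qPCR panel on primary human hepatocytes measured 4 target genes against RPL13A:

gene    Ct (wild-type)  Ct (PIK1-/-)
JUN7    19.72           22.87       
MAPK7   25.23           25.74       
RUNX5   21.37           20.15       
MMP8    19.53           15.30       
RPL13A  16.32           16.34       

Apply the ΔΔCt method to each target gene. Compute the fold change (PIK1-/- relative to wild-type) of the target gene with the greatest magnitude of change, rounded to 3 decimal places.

JUN7: ΔΔCt = (22.87−16.34) − (19.72−16.32) = 6.53 − 3.40 = 3.13; fold change = 2^-3.13 = 0.114
MAPK7: ΔΔCt = (25.74−16.34) − (25.23−16.32) = 9.40 − 8.91 = 0.49; fold change = 2^-0.49 = 0.712
RUNX5: ΔΔCt = (20.15−16.34) − (21.37−16.32) = 3.81 − 5.05 = -1.24; fold change = 2^1.24 = 2.362
MMP8: ΔΔCt = (15.30−16.34) − (19.53−16.32) = -1.04 − 3.21 = -4.25; fold change = 2^4.25 = 19.027
MMP8 has the largest |ΔΔCt| = 4.25.

19.027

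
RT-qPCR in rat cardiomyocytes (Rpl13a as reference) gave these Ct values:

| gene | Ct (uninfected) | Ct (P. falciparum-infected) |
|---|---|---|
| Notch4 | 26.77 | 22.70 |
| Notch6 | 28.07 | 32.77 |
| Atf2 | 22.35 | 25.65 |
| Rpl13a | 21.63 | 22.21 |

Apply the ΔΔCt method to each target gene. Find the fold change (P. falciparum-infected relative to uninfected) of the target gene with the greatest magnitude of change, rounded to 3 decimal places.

25.107

Notch4: ΔΔCt = (22.70−22.21) − (26.77−21.63) = 0.49 − 5.14 = -4.65; fold change = 2^4.65 = 25.107
Notch6: ΔΔCt = (32.77−22.21) − (28.07−21.63) = 10.56 − 6.44 = 4.12; fold change = 2^-4.12 = 0.058
Atf2: ΔΔCt = (25.65−22.21) − (22.35−21.63) = 3.44 − 0.72 = 2.72; fold change = 2^-2.72 = 0.152
Notch4 has the largest |ΔΔCt| = 4.65.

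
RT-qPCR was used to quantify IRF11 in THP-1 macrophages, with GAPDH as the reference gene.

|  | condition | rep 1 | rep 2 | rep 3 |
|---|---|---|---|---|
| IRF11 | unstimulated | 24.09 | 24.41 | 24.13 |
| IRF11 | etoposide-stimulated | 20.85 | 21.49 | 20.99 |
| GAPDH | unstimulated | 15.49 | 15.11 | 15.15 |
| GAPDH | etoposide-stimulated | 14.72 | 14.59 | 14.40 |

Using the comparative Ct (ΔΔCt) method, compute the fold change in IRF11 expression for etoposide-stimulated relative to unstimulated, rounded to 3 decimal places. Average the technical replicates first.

5.352

Mean Ct: IRF11 unstimulated 24.210; IRF11 etoposide-stimulated 21.110; GAPDH unstimulated 15.250; GAPDH etoposide-stimulated 14.570
ΔCt(unstimulated) = 24.210 − 15.250 = 8.960
ΔCt(etoposide-stimulated) = 21.110 − 14.570 = 6.540
ΔΔCt = 6.540 − 8.960 = -2.420
Fold change = 2^(−(-2.420)) = 2^2.420 = 5.3517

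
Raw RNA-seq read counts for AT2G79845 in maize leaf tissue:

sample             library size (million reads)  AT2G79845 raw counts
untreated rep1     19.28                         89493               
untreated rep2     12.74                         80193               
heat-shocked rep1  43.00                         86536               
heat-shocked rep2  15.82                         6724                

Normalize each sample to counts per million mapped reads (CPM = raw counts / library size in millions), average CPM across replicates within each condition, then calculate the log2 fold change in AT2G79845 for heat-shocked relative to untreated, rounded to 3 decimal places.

-2.166

CPM(untreated rep1) = 89493 / 19.28 = 4641.7531
CPM(untreated rep2) = 80193 / 12.74 = 6294.5840
CPM(heat-shocked rep1) = 86536 / 43.00 = 2012.4651
CPM(heat-shocked rep2) = 6724 / 15.82 = 425.0316
mean CPM(untreated) = 5468.1685; mean CPM(heat-shocked) = 1218.7484
Fold change = 1218.7484 / 5468.1685 = 0.22288
log2(0.22288) = -2.1657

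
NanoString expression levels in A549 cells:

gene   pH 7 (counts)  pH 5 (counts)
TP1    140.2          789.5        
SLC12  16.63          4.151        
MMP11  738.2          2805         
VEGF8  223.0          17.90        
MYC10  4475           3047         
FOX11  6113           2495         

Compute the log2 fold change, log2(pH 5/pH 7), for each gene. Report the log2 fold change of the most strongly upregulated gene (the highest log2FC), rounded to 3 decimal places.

log2(789.5/140.2) = 2.493  (TP1)
log2(4.151/16.63) = -2.002  (SLC12)
log2(2805/738.2) = 1.926  (MMP11)
log2(17.90/223.0) = -3.639  (VEGF8)
log2(3047/4475) = -0.554  (MYC10)
log2(2495/6113) = -1.293  (FOX11)
TP1 is most strongly upregulated.

2.493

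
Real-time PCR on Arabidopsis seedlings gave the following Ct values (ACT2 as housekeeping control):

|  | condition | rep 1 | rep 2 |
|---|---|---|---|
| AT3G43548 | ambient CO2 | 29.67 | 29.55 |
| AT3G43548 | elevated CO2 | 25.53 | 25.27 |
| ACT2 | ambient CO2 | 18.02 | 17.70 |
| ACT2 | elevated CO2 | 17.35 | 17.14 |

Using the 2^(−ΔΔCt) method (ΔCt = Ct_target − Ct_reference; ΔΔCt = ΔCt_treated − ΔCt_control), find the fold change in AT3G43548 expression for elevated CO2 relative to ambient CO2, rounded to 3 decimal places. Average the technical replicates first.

Mean Ct: AT3G43548 ambient CO2 29.610; AT3G43548 elevated CO2 25.400; ACT2 ambient CO2 17.860; ACT2 elevated CO2 17.245
ΔCt(ambient CO2) = 29.610 − 17.860 = 11.750
ΔCt(elevated CO2) = 25.400 − 17.245 = 8.155
ΔΔCt = 8.155 − 11.750 = -3.595
Fold change = 2^(−(-3.595)) = 2^3.595 = 12.0838

12.084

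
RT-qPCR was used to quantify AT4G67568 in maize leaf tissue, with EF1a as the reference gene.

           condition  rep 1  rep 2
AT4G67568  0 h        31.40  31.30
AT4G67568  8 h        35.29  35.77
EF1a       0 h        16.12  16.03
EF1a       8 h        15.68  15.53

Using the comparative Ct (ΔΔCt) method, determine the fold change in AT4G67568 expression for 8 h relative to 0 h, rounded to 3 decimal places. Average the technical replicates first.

Mean Ct: AT4G67568 0 h 31.350; AT4G67568 8 h 35.530; EF1a 0 h 16.075; EF1a 8 h 15.605
ΔCt(0 h) = 31.350 − 16.075 = 15.275
ΔCt(8 h) = 35.530 − 15.605 = 19.925
ΔΔCt = 19.925 − 15.275 = 4.650
Fold change = 2^(−4.650) = 0.0398

0.040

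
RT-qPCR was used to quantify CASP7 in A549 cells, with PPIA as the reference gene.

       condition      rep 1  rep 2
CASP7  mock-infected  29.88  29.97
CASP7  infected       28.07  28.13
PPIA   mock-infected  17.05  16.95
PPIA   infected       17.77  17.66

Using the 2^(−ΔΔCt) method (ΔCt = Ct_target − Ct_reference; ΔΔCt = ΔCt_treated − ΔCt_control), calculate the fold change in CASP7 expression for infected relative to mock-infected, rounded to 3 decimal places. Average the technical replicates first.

5.816

Mean Ct: CASP7 mock-infected 29.925; CASP7 infected 28.100; PPIA mock-infected 17.000; PPIA infected 17.715
ΔCt(mock-infected) = 29.925 − 17.000 = 12.925
ΔCt(infected) = 28.100 − 17.715 = 10.385
ΔΔCt = 10.385 − 12.925 = -2.540
Fold change = 2^(−(-2.540)) = 2^2.540 = 5.8159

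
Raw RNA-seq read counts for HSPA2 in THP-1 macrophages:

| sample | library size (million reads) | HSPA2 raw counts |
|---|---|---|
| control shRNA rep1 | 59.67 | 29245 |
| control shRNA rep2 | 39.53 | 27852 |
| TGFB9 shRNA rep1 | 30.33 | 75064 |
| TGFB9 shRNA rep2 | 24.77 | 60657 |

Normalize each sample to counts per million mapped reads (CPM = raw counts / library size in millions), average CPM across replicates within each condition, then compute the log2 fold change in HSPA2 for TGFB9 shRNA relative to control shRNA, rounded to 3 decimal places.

2.043

CPM(control shRNA rep1) = 29245 / 59.67 = 490.1123
CPM(control shRNA rep2) = 27852 / 39.53 = 704.5788
CPM(TGFB9 shRNA rep1) = 75064 / 30.33 = 2474.9093
CPM(TGFB9 shRNA rep2) = 60657 / 24.77 = 2448.8090
mean CPM(control shRNA) = 597.3455; mean CPM(TGFB9 shRNA) = 2461.8592
Fold change = 2461.8592 / 597.3455 = 4.12133
log2(4.12133) = 2.0431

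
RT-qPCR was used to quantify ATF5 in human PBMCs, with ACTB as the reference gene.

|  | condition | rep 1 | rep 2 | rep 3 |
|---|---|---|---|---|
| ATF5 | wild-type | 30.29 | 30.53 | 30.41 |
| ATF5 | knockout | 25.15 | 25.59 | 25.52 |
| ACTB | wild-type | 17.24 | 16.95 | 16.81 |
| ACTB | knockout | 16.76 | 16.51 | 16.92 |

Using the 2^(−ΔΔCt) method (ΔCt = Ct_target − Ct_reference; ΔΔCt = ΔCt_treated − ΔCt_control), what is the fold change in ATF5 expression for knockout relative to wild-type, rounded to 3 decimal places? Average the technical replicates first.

26.355

Mean Ct: ATF5 wild-type 30.410; ATF5 knockout 25.420; ACTB wild-type 17.000; ACTB knockout 16.730
ΔCt(wild-type) = 30.410 − 17.000 = 13.410
ΔCt(knockout) = 25.420 − 16.730 = 8.690
ΔΔCt = 8.690 − 13.410 = -4.720
Fold change = 2^(−(-4.720)) = 2^4.720 = 26.3549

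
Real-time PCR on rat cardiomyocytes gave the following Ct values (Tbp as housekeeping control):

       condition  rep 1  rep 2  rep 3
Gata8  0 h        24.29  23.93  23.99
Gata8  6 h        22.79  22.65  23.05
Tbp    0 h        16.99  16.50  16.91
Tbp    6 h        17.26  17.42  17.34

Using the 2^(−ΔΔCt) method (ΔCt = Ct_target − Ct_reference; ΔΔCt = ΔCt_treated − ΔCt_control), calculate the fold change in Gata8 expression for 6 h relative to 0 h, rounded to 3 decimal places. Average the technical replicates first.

Mean Ct: Gata8 0 h 24.070; Gata8 6 h 22.830; Tbp 0 h 16.800; Tbp 6 h 17.340
ΔCt(0 h) = 24.070 − 16.800 = 7.270
ΔCt(6 h) = 22.830 − 17.340 = 5.490
ΔΔCt = 5.490 − 7.270 = -1.780
Fold change = 2^(−(-1.780)) = 2^1.780 = 3.4343

3.434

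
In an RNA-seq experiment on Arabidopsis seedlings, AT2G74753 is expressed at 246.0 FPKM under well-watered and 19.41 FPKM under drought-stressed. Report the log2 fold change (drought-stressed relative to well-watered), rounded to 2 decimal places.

-3.66

Fold change = 19.41 / 246.0 = 0.0789
log2(0.0789) = -3.664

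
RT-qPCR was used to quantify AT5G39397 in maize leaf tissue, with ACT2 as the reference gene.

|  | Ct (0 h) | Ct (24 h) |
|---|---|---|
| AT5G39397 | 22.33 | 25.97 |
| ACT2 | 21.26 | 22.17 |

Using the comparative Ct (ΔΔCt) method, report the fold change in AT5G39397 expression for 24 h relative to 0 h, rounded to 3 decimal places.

0.151

ΔCt(0 h) = 22.330 − 21.260 = 1.070
ΔCt(24 h) = 25.970 − 22.170 = 3.800
ΔΔCt = 3.800 − 1.070 = 2.730
Fold change = 2^(−2.730) = 0.1507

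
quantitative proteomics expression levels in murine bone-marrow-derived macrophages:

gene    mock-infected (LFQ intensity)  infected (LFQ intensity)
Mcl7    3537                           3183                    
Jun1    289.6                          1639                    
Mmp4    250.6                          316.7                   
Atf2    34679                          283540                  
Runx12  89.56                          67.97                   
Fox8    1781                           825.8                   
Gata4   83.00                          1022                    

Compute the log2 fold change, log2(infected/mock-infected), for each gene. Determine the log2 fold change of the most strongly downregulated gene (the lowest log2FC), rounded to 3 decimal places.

-1.109

log2(3183/3537) = -0.152  (Mcl7)
log2(1639/289.6) = 2.501  (Jun1)
log2(316.7/250.6) = 0.338  (Mmp4)
log2(283540/34679) = 3.031  (Atf2)
log2(67.97/89.56) = -0.398  (Runx12)
log2(825.8/1781) = -1.109  (Fox8)
log2(1022/83.00) = 3.622  (Gata4)
Fox8 is most strongly downregulated.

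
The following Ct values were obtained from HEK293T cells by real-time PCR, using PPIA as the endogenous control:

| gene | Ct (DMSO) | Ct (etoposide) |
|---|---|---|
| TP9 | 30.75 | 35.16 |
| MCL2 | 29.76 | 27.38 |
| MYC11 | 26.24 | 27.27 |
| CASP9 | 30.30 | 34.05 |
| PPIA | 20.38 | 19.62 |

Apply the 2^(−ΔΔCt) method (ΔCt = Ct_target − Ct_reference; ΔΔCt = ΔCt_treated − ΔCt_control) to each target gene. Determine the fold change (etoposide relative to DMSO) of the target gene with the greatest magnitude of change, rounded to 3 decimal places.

0.028

TP9: ΔΔCt = (35.16−19.62) − (30.75−20.38) = 15.54 − 10.37 = 5.17; fold change = 2^-5.17 = 0.028
MCL2: ΔΔCt = (27.38−19.62) − (29.76−20.38) = 7.76 − 9.38 = -1.62; fold change = 2^1.62 = 3.074
MYC11: ΔΔCt = (27.27−19.62) − (26.24−20.38) = 7.65 − 5.86 = 1.79; fold change = 2^-1.79 = 0.289
CASP9: ΔΔCt = (34.05−19.62) − (30.30−20.38) = 14.43 − 9.92 = 4.51; fold change = 2^-4.51 = 0.044
TP9 has the largest |ΔΔCt| = 5.17.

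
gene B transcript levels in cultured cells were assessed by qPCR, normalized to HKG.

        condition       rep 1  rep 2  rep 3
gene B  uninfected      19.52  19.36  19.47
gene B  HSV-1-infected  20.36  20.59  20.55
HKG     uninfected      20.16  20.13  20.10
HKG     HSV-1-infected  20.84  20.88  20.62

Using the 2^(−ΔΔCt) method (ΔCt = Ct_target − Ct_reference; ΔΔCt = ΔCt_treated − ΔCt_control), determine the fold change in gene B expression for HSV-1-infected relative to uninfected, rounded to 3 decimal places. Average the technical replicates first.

Mean Ct: gene B uninfected 19.450; gene B HSV-1-infected 20.500; HKG uninfected 20.130; HKG HSV-1-infected 20.780
ΔCt(uninfected) = 19.450 − 20.130 = -0.680
ΔCt(HSV-1-infected) = 20.500 − 20.780 = -0.280
ΔΔCt = -0.280 − (-0.680) = 0.400
Fold change = 2^(−0.400) = 0.7579

0.758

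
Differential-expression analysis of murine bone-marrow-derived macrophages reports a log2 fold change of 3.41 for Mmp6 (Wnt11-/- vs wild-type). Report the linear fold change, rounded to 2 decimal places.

10.63

Fold change = 2^(3.41) = 10.629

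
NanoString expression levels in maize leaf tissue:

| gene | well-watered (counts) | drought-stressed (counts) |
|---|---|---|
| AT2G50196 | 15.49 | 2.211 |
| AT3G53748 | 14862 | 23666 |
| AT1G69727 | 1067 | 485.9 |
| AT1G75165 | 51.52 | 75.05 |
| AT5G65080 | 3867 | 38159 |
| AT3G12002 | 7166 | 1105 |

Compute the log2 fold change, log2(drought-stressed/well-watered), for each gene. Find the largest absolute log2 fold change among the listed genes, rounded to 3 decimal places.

log2(2.211/15.49) = -2.809  (AT2G50196)
log2(23666/14862) = 0.671  (AT3G53748)
log2(485.9/1067) = -1.135  (AT1G69727)
log2(75.05/51.52) = 0.543  (AT1G75165)
log2(38159/3867) = 3.303  (AT5G65080)
log2(1105/7166) = -2.697  (AT3G12002)
The largest magnitude belongs to AT5G65080.

3.303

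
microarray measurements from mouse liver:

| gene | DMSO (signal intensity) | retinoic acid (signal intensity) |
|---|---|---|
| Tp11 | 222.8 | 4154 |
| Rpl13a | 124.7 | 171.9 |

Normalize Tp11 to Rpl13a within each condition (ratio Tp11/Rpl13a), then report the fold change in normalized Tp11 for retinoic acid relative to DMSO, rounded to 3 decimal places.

13.525

Tp11/Rpl13a (DMSO) = 222.8 / 124.7 = 1.7867
Tp11/Rpl13a (retinoic acid) = 4154 / 171.9 = 24.165
Fold change = 24.165 / 1.7867 = 13.5251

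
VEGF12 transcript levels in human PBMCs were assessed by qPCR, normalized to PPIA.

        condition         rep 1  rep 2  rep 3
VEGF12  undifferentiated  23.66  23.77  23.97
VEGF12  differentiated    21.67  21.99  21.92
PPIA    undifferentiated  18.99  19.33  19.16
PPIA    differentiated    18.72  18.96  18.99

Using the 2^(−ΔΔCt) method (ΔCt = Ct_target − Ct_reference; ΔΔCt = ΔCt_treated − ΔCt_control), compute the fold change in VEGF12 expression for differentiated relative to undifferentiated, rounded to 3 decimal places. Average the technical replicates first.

3.182

Mean Ct: VEGF12 undifferentiated 23.800; VEGF12 differentiated 21.860; PPIA undifferentiated 19.160; PPIA differentiated 18.890
ΔCt(undifferentiated) = 23.800 − 19.160 = 4.640
ΔCt(differentiated) = 21.860 − 18.890 = 2.970
ΔΔCt = 2.970 − 4.640 = -1.670
Fold change = 2^(−(-1.670)) = 2^1.670 = 3.1821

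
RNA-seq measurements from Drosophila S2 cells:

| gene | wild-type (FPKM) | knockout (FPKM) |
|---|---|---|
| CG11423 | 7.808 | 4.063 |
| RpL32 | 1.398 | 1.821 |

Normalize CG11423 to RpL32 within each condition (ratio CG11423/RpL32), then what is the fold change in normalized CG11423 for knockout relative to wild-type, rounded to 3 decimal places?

CG11423/RpL32 (wild-type) = 7.808 / 1.398 = 5.5851
CG11423/RpL32 (knockout) = 4.063 / 1.821 = 2.2312
Fold change = 2.2312 / 5.5851 = 0.3995

0.399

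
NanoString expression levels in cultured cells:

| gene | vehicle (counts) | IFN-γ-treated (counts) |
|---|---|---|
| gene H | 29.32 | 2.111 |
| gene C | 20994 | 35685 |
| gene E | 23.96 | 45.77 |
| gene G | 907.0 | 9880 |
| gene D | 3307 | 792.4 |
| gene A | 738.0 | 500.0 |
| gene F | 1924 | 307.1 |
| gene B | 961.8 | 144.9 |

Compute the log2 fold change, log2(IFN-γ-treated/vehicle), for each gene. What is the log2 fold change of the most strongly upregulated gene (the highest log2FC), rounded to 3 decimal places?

3.445

log2(2.111/29.32) = -3.796  (gene H)
log2(35685/20994) = 0.765  (gene C)
log2(45.77/23.96) = 0.934  (gene E)
log2(9880/907.0) = 3.445  (gene G)
log2(792.4/3307) = -2.061  (gene D)
log2(500.0/738.0) = -0.562  (gene A)
log2(307.1/1924) = -2.647  (gene F)
log2(144.9/961.8) = -2.731  (gene B)
gene G is most strongly upregulated.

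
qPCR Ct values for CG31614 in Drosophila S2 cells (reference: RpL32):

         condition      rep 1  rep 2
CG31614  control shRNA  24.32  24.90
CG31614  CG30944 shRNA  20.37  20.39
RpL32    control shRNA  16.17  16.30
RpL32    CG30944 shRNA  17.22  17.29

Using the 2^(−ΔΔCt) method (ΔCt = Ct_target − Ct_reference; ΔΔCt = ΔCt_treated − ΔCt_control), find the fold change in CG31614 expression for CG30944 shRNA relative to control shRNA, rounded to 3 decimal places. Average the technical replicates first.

38.055

Mean Ct: CG31614 control shRNA 24.610; CG31614 CG30944 shRNA 20.380; RpL32 control shRNA 16.235; RpL32 CG30944 shRNA 17.255
ΔCt(control shRNA) = 24.610 − 16.235 = 8.375
ΔCt(CG30944 shRNA) = 20.380 − 17.255 = 3.125
ΔΔCt = 3.125 − 8.375 = -5.250
Fold change = 2^(−(-5.250)) = 2^5.250 = 38.0546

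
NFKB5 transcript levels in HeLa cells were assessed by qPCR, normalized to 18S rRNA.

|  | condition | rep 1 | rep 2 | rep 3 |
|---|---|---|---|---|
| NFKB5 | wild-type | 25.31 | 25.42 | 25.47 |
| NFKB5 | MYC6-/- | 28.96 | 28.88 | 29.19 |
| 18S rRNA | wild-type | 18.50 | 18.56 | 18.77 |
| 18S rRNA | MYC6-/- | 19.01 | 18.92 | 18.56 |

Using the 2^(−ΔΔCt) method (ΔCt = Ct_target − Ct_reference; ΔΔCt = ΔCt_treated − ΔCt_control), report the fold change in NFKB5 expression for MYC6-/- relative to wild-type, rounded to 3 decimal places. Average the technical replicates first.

0.095

Mean Ct: NFKB5 wild-type 25.400; NFKB5 MYC6-/- 29.010; 18S rRNA wild-type 18.610; 18S rRNA MYC6-/- 18.830
ΔCt(wild-type) = 25.400 − 18.610 = 6.790
ΔCt(MYC6-/-) = 29.010 − 18.830 = 10.180
ΔΔCt = 10.180 − 6.790 = 3.390
Fold change = 2^(−3.390) = 0.0954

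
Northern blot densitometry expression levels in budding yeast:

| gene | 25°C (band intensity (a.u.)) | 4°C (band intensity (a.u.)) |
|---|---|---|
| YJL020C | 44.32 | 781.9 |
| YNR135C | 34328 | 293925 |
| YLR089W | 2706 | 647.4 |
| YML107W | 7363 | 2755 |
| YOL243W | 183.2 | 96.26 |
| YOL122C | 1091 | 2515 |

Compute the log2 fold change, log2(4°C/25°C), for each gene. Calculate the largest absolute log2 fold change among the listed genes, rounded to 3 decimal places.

4.141

log2(781.9/44.32) = 4.141  (YJL020C)
log2(293925/34328) = 3.098  (YNR135C)
log2(647.4/2706) = -2.063  (YLR089W)
log2(2755/7363) = -1.418  (YML107W)
log2(96.26/183.2) = -0.928  (YOL243W)
log2(2515/1091) = 1.205  (YOL122C)
The largest magnitude belongs to YJL020C.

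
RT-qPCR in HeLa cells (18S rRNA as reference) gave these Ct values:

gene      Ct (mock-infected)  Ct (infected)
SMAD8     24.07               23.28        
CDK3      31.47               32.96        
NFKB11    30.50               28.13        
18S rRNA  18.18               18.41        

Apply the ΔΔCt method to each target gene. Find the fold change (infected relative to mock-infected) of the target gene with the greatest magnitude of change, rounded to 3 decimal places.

SMAD8: ΔΔCt = (23.28−18.41) − (24.07−18.18) = 4.87 − 5.89 = -1.02; fold change = 2^1.02 = 2.028
CDK3: ΔΔCt = (32.96−18.41) − (31.47−18.18) = 14.55 − 13.29 = 1.26; fold change = 2^-1.26 = 0.418
NFKB11: ΔΔCt = (28.13−18.41) − (30.50−18.18) = 9.72 − 12.32 = -2.60; fold change = 2^2.60 = 6.063
NFKB11 has the largest |ΔΔCt| = 2.60.

6.063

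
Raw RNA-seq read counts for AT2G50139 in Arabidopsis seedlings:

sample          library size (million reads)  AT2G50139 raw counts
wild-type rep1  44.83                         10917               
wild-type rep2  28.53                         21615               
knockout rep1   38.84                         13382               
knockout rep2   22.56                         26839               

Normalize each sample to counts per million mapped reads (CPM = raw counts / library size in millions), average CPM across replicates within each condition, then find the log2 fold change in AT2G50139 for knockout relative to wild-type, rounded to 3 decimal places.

CPM(wild-type rep1) = 10917 / 44.83 = 243.5200
CPM(wild-type rep2) = 21615 / 28.53 = 757.6236
CPM(knockout rep1) = 13382 / 38.84 = 344.5417
CPM(knockout rep2) = 26839 / 22.56 = 1189.6720
mean CPM(wild-type) = 500.5718; mean CPM(knockout) = 767.1068
Fold change = 767.1068 / 500.5718 = 1.53246
log2(1.53246) = 0.6159

0.616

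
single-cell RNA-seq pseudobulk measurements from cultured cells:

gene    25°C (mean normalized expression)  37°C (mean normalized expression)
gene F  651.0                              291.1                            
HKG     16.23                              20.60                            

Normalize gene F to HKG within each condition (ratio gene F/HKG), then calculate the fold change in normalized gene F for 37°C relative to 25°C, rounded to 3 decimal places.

gene F/HKG (25°C) = 651.0 / 16.23 = 40.111
gene F/HKG (37°C) = 291.1 / 20.60 = 14.131
Fold change = 14.131 / 40.111 = 0.3523

0.352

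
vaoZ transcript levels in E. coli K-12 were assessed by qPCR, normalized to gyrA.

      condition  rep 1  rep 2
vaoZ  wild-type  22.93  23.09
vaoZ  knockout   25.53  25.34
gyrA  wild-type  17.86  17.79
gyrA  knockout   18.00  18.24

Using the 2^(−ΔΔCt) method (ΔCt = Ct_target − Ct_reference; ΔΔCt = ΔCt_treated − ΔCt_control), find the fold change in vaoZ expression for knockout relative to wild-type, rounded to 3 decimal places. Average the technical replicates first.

0.228

Mean Ct: vaoZ wild-type 23.010; vaoZ knockout 25.435; gyrA wild-type 17.825; gyrA knockout 18.120
ΔCt(wild-type) = 23.010 − 17.825 = 5.185
ΔCt(knockout) = 25.435 − 18.120 = 7.315
ΔΔCt = 7.315 − 5.185 = 2.130
Fold change = 2^(−2.130) = 0.2285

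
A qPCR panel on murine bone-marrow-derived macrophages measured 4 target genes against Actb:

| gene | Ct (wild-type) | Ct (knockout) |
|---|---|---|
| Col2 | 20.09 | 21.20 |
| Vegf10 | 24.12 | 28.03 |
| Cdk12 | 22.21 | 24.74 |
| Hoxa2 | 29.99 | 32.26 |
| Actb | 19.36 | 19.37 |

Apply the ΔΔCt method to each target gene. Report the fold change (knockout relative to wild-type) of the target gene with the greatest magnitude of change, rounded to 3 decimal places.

0.067

Col2: ΔΔCt = (21.20−19.37) − (20.09−19.36) = 1.83 − 0.73 = 1.10; fold change = 2^-1.10 = 0.467
Vegf10: ΔΔCt = (28.03−19.37) − (24.12−19.36) = 8.66 − 4.76 = 3.90; fold change = 2^-3.90 = 0.067
Cdk12: ΔΔCt = (24.74−19.37) − (22.21−19.36) = 5.37 − 2.85 = 2.52; fold change = 2^-2.52 = 0.174
Hoxa2: ΔΔCt = (32.26−19.37) − (29.99−19.36) = 12.89 − 10.63 = 2.26; fold change = 2^-2.26 = 0.209
Vegf10 has the largest |ΔΔCt| = 3.90.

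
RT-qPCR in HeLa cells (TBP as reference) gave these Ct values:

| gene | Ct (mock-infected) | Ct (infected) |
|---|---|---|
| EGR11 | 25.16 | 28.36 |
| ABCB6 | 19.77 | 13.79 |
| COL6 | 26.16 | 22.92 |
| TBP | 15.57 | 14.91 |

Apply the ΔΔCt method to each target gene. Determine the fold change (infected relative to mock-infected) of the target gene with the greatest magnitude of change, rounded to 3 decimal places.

EGR11: ΔΔCt = (28.36−14.91) − (25.16−15.57) = 13.45 − 9.59 = 3.86; fold change = 2^-3.86 = 0.069
ABCB6: ΔΔCt = (13.79−14.91) − (19.77−15.57) = -1.12 − 4.20 = -5.32; fold change = 2^5.32 = 39.947
COL6: ΔΔCt = (22.92−14.91) − (26.16−15.57) = 8.01 − 10.59 = -2.58; fold change = 2^2.58 = 5.979
ABCB6 has the largest |ΔΔCt| = 5.32.

39.947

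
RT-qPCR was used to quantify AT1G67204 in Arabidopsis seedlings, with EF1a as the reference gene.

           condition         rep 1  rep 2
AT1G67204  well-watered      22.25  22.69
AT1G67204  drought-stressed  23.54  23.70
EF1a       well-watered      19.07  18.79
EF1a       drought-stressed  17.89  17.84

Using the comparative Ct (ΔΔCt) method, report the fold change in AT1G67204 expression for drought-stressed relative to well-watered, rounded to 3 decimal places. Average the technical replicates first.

0.215

Mean Ct: AT1G67204 well-watered 22.470; AT1G67204 drought-stressed 23.620; EF1a well-watered 18.930; EF1a drought-stressed 17.865
ΔCt(well-watered) = 22.470 − 18.930 = 3.540
ΔCt(drought-stressed) = 23.620 − 17.865 = 5.755
ΔΔCt = 5.755 − 3.540 = 2.215
Fold change = 2^(−2.215) = 0.2154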